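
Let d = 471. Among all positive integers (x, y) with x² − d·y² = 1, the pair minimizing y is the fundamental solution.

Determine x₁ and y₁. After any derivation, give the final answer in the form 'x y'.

7838695 361188

√471 → a₀=21, period (1,2,2,1,3,…,2,1,42); ℓ=14 even so k=13
step 0: (21, 1)  from 21·(1,0) + (0,1)
…
step 3: (152, 7)  from 2·(65,3) + (22,1)
…
step 5: (803, 37)  from 3·(217,10) + (152,7)
step 6: (3429, 158)  from 4·(803,37) + (217,10)
…
step 12: (5506953, 253747)  from 2·(2331742,107441) + (843469,38865)
step 13: (7838695, 361188)  from 1·(5506953,253747) + (2331742,107441)
(x₁, y₁) = (7838695, 361188);  7838695² − 471·361188² = 1 ✓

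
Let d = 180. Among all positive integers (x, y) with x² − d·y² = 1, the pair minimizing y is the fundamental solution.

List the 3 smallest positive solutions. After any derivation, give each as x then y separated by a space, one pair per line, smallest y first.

161 12
51841 3864
16692641 1244196

√180 → a₀=13, period (2,2,2,26); ℓ=4 even so k=3
i=0: a=13 ⇒ p=13, q=1
…
i=2: a=2 ⇒ p=67, q=5
i=3: a=2 ⇒ p=161, q=12
(x₁, y₁) = (161, 12);  161² − 180·12² = 1 ✓
k=2:  x_2 = 161·161+180·12·12 = 51841,  y_2 = 161·12+12·161 = 3864
k=3:  x_3 = 161·51841+180·12·3864 = 16692641,  y_3 = 161·3864+12·51841 = 1244196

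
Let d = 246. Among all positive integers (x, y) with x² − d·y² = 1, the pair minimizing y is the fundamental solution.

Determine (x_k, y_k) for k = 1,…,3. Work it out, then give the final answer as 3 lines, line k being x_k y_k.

88805 5662
15772656049 1005627820
2801381440774085 178609557104538

√246 → a₀=15, period (1,2,5,1,14,1,5,2,1,30); ℓ=10 even so k=9
k=0  a_k=15  p_k/q_k = 15/1
k=1  a_k=1  p_k/q_k = 16/1
k=2  a_k=2  p_k/q_k = 47/3
…
k=5  a_k=14  p_k/q_k = 4423/282
k=6  a_k=1  p_k/q_k = 4721/301
k=7  a_k=5  p_k/q_k = 28028/1787
k=8  a_k=2  p_k/q_k = 60777/3875
k=9  a_k=1  p_k/q_k = 88805/5662
fundamental: x₁=88805, y₁=5662  (since 7886328025 − 246·32058244 = 1)
(88805+5662√246)^2 = 15772656049 + 1005627820√246
(88805+5662√246)^3 = 2801381440774085 + 178609557104538√246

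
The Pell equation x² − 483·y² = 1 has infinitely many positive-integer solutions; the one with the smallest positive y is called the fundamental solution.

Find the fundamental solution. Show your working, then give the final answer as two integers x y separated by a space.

22 1

√483 = [21; 1,42, …], period ℓ=2 (even) → k=1
a_0=21:  p_0=21·1+0=21,  q_0=21·0+1=1
a_1=1:  p_1=1·21+1=22,  q_1=1·1+0=1
(x₁, y₁) = (22, 1);  22² − 483·1² = 1 ✓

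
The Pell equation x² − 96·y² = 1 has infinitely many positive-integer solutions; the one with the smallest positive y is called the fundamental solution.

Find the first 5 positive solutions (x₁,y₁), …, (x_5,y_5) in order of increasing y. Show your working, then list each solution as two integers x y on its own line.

d=96: √d = [9; 1,3,1,18] (ℓ=4, even), read p_3/q_3
a_0=9:  p_0=9·1+0=9,  q_0=9·0+1=1
a_1=1:  p_1=1·9+1=10,  q_1=1·1+0=1
a_2=3:  p_2=3·10+9=39,  q_2=3·1+1=4
a_3=1:  p_3=1·39+10=49,  q_3=1·4+1=5
(x₁, y₁) = (49, 5);  49² − 96·5² = 1 ✓
k=2:  x_2 = 49·49+96·5·5 = 4801,  y_2 = 49·5+5·49 = 490
k=3:  x_3 = 49·4801+96·5·490 = 470449,  y_3 = 49·490+5·4801 = 48015
k=4:  x_4 = 49·470449+96·5·48015 = 46099201,  y_4 = 49·48015+5·470449 = 4704980
k=5:  x_5 = 49·46099201+96·5·4704980 = 4517251249,  y_5 = 49·4704980+5·46099201 = 461040025

49 5
4801 490
470449 48015
46099201 4704980
4517251249 461040025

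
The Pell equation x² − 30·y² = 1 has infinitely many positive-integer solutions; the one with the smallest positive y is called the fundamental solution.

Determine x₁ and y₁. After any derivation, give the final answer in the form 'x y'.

11 2

[5; 2,10] for √30; ℓ=2 ⇒ convergent index 1
i=0: a=5 ⇒ p=5, q=1
i=1: a=2 ⇒ p=11, q=2
→ (11, 2).  Check: 11²=121, 30·2²=120, difference 1.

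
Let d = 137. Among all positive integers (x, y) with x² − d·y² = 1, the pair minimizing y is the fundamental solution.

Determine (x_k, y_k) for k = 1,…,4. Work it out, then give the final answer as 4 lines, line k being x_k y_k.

√137 → a₀=11, period (1,2,2,1,1,2,2,1,22); ℓ=9 odd so k=17
k=0  a_k=11  p_k/q_k = 11/1
…
k=2  a_k=2  p_k/q_k = 35/3
k=3  a_k=2  p_k/q_k = 82/7
k=4  a_k=1  p_k/q_k = 117/10
k=5  a_k=1  p_k/q_k = 199/17
…
k=7  a_k=2  p_k/q_k = 1229/105
…
k=9  a_k=22  p_k/q_k = 39597/3383
…
k=11  a_k=2  p_k/q_k = 122279/10447
k=12  a_k=2  p_k/q_k = 285899/24426
k=13  a_k=1  p_k/q_k = 408178/34873
k=14  a_k=1  p_k/q_k = 694077/59299
k=15  a_k=2  p_k/q_k = 1796332/153471
k=16  a_k=2  p_k/q_k = 4286741/366241
k=17  a_k=1  p_k/q_k = 6083073/519712
→ (6083073, 519712).  Check: 6083073²=37003777123329, 137·519712²=37003777123328, difference 1.
k=2:  x_2 = 6083073·6083073+137·519712·519712 = 74007554246657,  y_2 = 6083073·519712+519712·6083073 = 6322892069952
k=3:  x_3 = 6083073·74007554246657+137·519712·6322892069952 = 900386710067742990849,  y_3 = 6083073·6322892069952+519712·74007554246657 = 76925228065277725280
k=4:  x_4 = 6083073·900386710067742990849+137·519712·76925228065277725280 = 10954236171143757109591351297,  y_4 = 6083073·76925228065277725280+519712·900386710067742990849 = 935883555725460013412300928

6083073 519712
74007554246657 6322892069952
900386710067742990849 76925228065277725280
10954236171143757109591351297 935883555725460013412300928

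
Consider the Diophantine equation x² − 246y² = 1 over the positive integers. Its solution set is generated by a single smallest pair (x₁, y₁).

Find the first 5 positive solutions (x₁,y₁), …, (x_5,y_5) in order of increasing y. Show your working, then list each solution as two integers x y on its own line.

88805 5662
15772656049 1005627820
2801381440774085 178609557104538
497553357680112580801 31722843436331366360
88370451854763414035291525 5634294222548204422095062

d=246: √d = [15; 1,2,5,1,14,1,5,2,1,30] (ℓ=10, even), read p_9/q_9
step 0: (15, 1)  from 15·(1,0) + (0,1)
step 1: (16, 1)  from 1·(15,1) + (1,0)
…
step 6: (4721, 301)  from 1·(4423,282) + (298,19)
step 7: (28028, 1787)  from 5·(4721,301) + (4423,282)
step 8: (60777, 3875)  from 2·(28028,1787) + (4721,301)
step 9: (88805, 5662)  from 1·(60777,3875) + (28028,1787)
fundamental: x₁=88805, y₁=5662  (since 7886328025 − 246·32058244 = 1)
(88805+5662√246)^2 = 15772656049 + 1005627820√246
(88805+5662√246)^3 = 2801381440774085 + 178609557104538√246
(88805+5662√246)^4 = 497553357680112580801 + 31722843436331366360√246
(88805+5662√246)^5 = 88370451854763414035291525 + 5634294222548204422095062√246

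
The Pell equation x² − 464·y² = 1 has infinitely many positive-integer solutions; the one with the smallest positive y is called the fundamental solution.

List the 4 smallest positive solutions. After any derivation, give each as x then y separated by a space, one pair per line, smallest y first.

[21; 1,1,5,1,1,1,5,1,1,42] for √464; ℓ=10 ⇒ convergent index 9
i=0: a=21 ⇒ p=21, q=1
i=1: a=1 ⇒ p=22, q=1
i=2: a=1 ⇒ p=43, q=2
i=3: a=5 ⇒ p=237, q=11
i=4: a=1 ⇒ p=280, q=13
i=5: a=1 ⇒ p=517, q=24
…
i=7: a=5 ⇒ p=4502, q=209
i=8: a=1 ⇒ p=5299, q=246
i=9: a=1 ⇒ p=9801, q=455
fundamental: x₁=9801, y₁=455  (since 96059601 − 464·207025 = 1)
n=2: (9801,455)∘(9801,455) = (9801·9801+464·455·455, 9801·455+455·9801) = (192119201,8918910)
n=3: (192119201,8918910)∘(9801,455) = (9801·192119201+464·455·8918910, 9801·8918910+455·192119201) = (3765920568201,174828473365)
n=4: (3765920568201,174828473365)∘(9801,455) = (9801·3765920568201+464·455·174828473365, 9801·174828473365+455·3765920568201) = (73819574785756801,3426987725981820)

9801 455
192119201 8918910
3765920568201 174828473365
73819574785756801 3426987725981820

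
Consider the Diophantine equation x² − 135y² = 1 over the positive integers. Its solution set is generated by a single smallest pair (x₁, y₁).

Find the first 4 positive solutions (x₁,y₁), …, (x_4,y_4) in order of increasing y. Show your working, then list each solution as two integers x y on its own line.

d=135: √d = [11; 1,1,1,1,1,1,1,22] (ℓ=8, even), read p_7/q_7
k=0  a_k=11  p_k/q_k = 11/1
…
k=2  a_k=1  p_k/q_k = 23/2
…
k=4  a_k=1  p_k/q_k = 58/5
…
k=6  a_k=1  p_k/q_k = 151/13
k=7  a_k=1  p_k/q_k = 244/21
→ (244, 21).  Check: 244²=59536, 135·21²=59535, difference 1.
n=2: (244,21)∘(244,21) = (244·244+135·21·21, 244·21+21·244) = (119071,10248)
n=3: (119071,10248)∘(244,21) = (244·119071+135·21·10248, 244·10248+21·119071) = (58106404,5001003)
n=4: (58106404,5001003)∘(244,21) = (244·58106404+135·21·5001003, 244·5001003+21·58106404) = (28355806081,2440479216)

244 21
119071 10248
58106404 5001003
28355806081 2440479216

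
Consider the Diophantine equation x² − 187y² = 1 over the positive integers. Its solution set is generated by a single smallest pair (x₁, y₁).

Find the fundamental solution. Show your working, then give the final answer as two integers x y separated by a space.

1682 123

√187 → a₀=13, period (1,2,13,2,1,26); ℓ=6 even so k=5
step 0: (13, 1)  from 13·(1,0) + (0,1)
…
step 3: (547, 40)  from 13·(41,3) + (14,1)
step 4: (1135, 83)  from 2·(547,40) + (41,3)
step 5: (1682, 123)  from 1·(1135,83) + (547,40)
fundamental: x₁=1682, y₁=123  (since 2829124 − 187·15129 = 1)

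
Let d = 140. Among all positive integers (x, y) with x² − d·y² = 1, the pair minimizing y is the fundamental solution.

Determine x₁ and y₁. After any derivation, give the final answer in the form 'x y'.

71 6

d=140: √d = [11; 1,4,1,22] (ℓ=4, even), read p_3/q_3
step 0: (11, 1)  from 11·(1,0) + (0,1)
step 1: (12, 1)  from 1·(11,1) + (1,0)
step 2: (59, 5)  from 4·(12,1) + (11,1)
step 3: (71, 6)  from 1·(59,5) + (12,1)
→ (71, 6).  Check: 71²=5041, 140·6²=5040, difference 1.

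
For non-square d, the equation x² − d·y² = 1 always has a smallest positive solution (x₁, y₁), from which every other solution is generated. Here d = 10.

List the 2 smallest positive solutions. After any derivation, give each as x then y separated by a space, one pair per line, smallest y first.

19 6
721 228

d=10: √d = [3; 6] (ℓ=1, odd), read p_1/q_1
i=0: a=3 ⇒ p=3, q=1
i=1: a=6 ⇒ p=19, q=6
→ (19, 6).  Check: 19²=361, 10·6²=360, difference 1.
k=2:  x_2 = 19·19+10·6·6 = 721,  y_2 = 19·6+6·19 = 228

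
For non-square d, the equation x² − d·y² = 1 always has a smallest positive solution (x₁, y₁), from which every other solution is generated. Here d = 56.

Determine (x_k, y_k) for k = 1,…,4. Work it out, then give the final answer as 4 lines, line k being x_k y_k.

√56 → a₀=7, period (2,14); ℓ=2 even so k=1
a_0=7:  p_0=7·1+0=7,  q_0=7·0+1=1
a_1=2:  p_1=2·7+1=15,  q_1=2·1+0=2
(x₁, y₁) = (15, 2);  15² − 56·2² = 1 ✓
k=2:  x_2 = 15·15+56·2·2 = 449,  y_2 = 15·2+2·15 = 60
k=3:  x_3 = 15·449+56·2·60 = 13455,  y_3 = 15·60+2·449 = 1798
k=4:  x_4 = 15·13455+56·2·1798 = 403201,  y_4 = 15·1798+2·13455 = 53880

15 2
449 60
13455 1798
403201 53880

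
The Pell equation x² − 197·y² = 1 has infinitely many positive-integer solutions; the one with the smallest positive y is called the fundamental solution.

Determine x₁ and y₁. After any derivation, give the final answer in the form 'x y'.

393 28

√197 = [14; 28, …], period ℓ=1 (odd) → k=1
k=0  a_k=14  p_k/q_k = 14/1
k=1  a_k=28  p_k/q_k = 393/28
fundamental: x₁=393, y₁=28  (since 154449 − 197·784 = 1)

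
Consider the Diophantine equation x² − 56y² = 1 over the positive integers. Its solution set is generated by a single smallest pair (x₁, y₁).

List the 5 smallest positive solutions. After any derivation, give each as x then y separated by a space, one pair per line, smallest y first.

15 2
449 60
13455 1798
403201 53880
12082575 1614602

[7; 2,14] for √56; ℓ=2 ⇒ convergent index 1
i=0: a=7 ⇒ p=7, q=1
i=1: a=2 ⇒ p=15, q=2
→ (15, 2).  Check: 15²=225, 56·2²=224, difference 1.
n=2: (15,2)∘(15,2) = (15·15+56·2·2, 15·2+2·15) = (449,60)
n=3: (449,60)∘(15,2) = (15·449+56·2·60, 15·60+2·449) = (13455,1798)
n=4: (13455,1798)∘(15,2) = (15·13455+56·2·1798, 15·1798+2·13455) = (403201,53880)
n=5: (403201,53880)∘(15,2) = (15·403201+56·2·53880, 15·53880+2·403201) = (12082575,1614602)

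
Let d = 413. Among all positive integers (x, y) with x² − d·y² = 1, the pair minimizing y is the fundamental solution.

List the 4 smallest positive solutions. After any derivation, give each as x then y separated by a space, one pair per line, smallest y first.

113399 5580
25718666401 1265532840
5832942102300599 287020317040740
1322899602891852585601 65095633862940217680

[20; 3,9,1,4,1,9,3,40] for √413; ℓ=8 ⇒ convergent index 7
a_0=20:  p_0=20·1+0=20,  q_0=20·0+1=1
a_1=3:  p_1=3·20+1=61,  q_1=3·1+0=3
a_2=9:  p_2=9·61+20=569,  q_2=9·3+1=28
…
a_4=4:  p_4=4·630+569=3089,  q_4=4·31+28=152
a_5=1:  p_5=1·3089+630=3719,  q_5=1·152+31=183
a_6=9:  p_6=9·3719+3089=36560,  q_6=9·183+152=1799
a_7=3:  p_7=3·36560+3719=113399,  q_7=3·1799+183=5580
(x₁, y₁) = (113399, 5580);  113399² − 413·5580² = 1 ✓
n=2: (113399,5580)∘(113399,5580) = (113399·113399+413·5580·5580, 113399·5580+5580·113399) = (25718666401,1265532840)
n=3: (25718666401,1265532840)∘(113399,5580) = (113399·25718666401+413·5580·1265532840, 113399·1265532840+5580·25718666401) = (5832942102300599,287020317040740)
n=4: (5832942102300599,287020317040740)∘(113399,5580) = (113399·5832942102300599+413·5580·287020317040740, 113399·287020317040740+5580·5832942102300599) = (1322899602891852585601,65095633862940217680)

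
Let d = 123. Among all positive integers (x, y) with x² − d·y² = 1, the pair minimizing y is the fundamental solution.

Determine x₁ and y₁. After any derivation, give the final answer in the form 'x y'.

[11; 11,22] for √123; ℓ=2 ⇒ convergent index 1
k=0  a_k=11  p_k/q_k = 11/1
k=1  a_k=11  p_k/q_k = 122/11
→ (122, 11).  Check: 122²=14884, 123·11²=14883, difference 1.

122 11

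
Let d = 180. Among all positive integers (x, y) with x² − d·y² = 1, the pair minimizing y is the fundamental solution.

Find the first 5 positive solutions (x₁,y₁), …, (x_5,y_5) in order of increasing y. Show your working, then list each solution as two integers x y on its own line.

161 12
51841 3864
16692641 1244196
5374978561 400627248
1730726404001 129000729660

d=180: √d = [13; 2,2,2,26] (ℓ=4, even), read p_3/q_3
k=0  a_k=13  p_k/q_k = 13/1
…
k=2  a_k=2  p_k/q_k = 67/5
k=3  a_k=2  p_k/q_k = 161/12
fundamental: x₁=161, y₁=12  (since 25921 − 180·144 = 1)
n=2: (161,12)∘(161,12) = (161·161+180·12·12, 161·12+12·161) = (51841,3864)
n=3: (51841,3864)∘(161,12) = (161·51841+180·12·3864, 161·3864+12·51841) = (16692641,1244196)
n=4: (16692641,1244196)∘(161,12) = (161·16692641+180·12·1244196, 161·1244196+12·16692641) = (5374978561,400627248)
n=5: (5374978561,400627248)∘(161,12) = (161·5374978561+180·12·400627248, 161·400627248+12·5374978561) = (1730726404001,129000729660)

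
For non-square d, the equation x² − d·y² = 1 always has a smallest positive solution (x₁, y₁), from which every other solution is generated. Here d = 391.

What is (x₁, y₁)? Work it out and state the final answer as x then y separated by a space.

√391 → a₀=19, period (1,3,2,2,1,…,3,1,38); ℓ=16 even so k=15
step 0: (19, 1)  from 19·(1,0) + (0,1)
step 1: (20, 1)  from 1·(19,1) + (1,0)
step 2: (79, 4)  from 3·(20,1) + (19,1)
…
step 9: (107747, 5449)  from 2·(52519,2656) + (2709,137)
step 10: (160266, 8105)  from 1·(107747,5449) + (52519,2656)
…
step 12: (696292, 35213)  from 2·(268013,13554) + (160266,8105)
step 13: (1660597, 83980)  from 2·(696292,35213) + (268013,13554)
step 14: (5678083, 287153)  from 3·(1660597,83980) + (696292,35213)
step 15: (7338680, 371133)  from 1·(5678083,287153) + (1660597,83980)
(x₁, y₁) = (7338680, 371133);  7338680² − 391·371133² = 1 ✓

7338680 371133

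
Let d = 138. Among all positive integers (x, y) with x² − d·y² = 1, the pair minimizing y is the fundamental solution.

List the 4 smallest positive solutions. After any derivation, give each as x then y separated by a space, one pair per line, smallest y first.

47 4
4417 376
415151 35340
39019777 3321584

√138 → a₀=11, period (1,2,1,22); ℓ=4 even so k=3
k=0  a_k=11  p_k/q_k = 11/1
k=1  a_k=1  p_k/q_k = 12/1
k=2  a_k=2  p_k/q_k = 35/3
k=3  a_k=1  p_k/q_k = 47/4
(x₁, y₁) = (47, 4);  47² − 138·4² = 1 ✓
n=2: (47,4)∘(47,4) = (47·47+138·4·4, 47·4+4·47) = (4417,376)
n=3: (4417,376)∘(47,4) = (47·4417+138·4·376, 47·376+4·4417) = (415151,35340)
n=4: (415151,35340)∘(47,4) = (47·415151+138·4·35340, 47·35340+4·415151) = (39019777,3321584)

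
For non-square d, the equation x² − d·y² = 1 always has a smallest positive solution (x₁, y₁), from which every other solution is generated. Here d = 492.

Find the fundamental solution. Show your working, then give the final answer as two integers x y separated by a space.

29767 1342

[22; 5,1,1,10,1,1,5,44] for √492; ℓ=8 ⇒ convergent index 7
i=0: a=22 ⇒ p=22, q=1
i=1: a=5 ⇒ p=111, q=5
i=2: a=1 ⇒ p=133, q=6
…
i=5: a=1 ⇒ p=2817, q=127
i=6: a=1 ⇒ p=5390, q=243
i=7: a=5 ⇒ p=29767, q=1342
→ (29767, 1342).  Check: 29767²=886074289, 492·1342²=886074288, difference 1.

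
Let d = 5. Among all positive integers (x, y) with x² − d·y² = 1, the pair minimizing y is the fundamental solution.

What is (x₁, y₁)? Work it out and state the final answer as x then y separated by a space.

9 4

d=5: √d = [2; 4] (ℓ=1, odd), read p_1/q_1
a_0=2:  p_0=2·1+0=2,  q_0=2·0+1=1
a_1=4:  p_1=4·2+1=9,  q_1=4·1+0=4
(x₁, y₁) = (9, 4);  9² − 5·4² = 1 ✓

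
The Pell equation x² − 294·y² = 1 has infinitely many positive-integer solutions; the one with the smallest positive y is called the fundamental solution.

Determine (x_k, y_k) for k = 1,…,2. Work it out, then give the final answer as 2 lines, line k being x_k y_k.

[17; 6,1,4,1,6,34] for √294; ℓ=6 ⇒ convergent index 5
step 0: (17, 1)  from 17·(1,0) + (0,1)
…
step 2: (120, 7)  from 1·(103,6) + (17,1)
…
step 4: (703, 41)  from 1·(583,34) + (120,7)
step 5: (4801, 280)  from 6·(703,41) + (583,34)
(x₁, y₁) = (4801, 280);  4801² − 294·280² = 1 ✓
k=2:  x_2 = 4801·4801+294·280·280 = 46099201,  y_2 = 4801·280+280·4801 = 2688560

4801 280
46099201 2688560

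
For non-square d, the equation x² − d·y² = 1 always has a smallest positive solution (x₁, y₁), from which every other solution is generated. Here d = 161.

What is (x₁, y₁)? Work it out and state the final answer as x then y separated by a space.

√161 → a₀=12, period (1,2,4,1,2,1,4,2,1,24); ℓ=10 even so k=9
a_0=12:  p_0=12·1+0=12,  q_0=12·0+1=1
…
a_2=2:  p_2=2·13+12=38,  q_2=2·1+1=3
a_3=4:  p_3=4·38+13=165,  q_3=4·3+1=13
a_4=1:  p_4=1·165+38=203,  q_4=1·13+3=16
…
a_6=1:  p_6=1·571+203=774,  q_6=1·45+16=61
a_7=4:  p_7=4·774+571=3667,  q_7=4·61+45=289
a_8=2:  p_8=2·3667+774=8108,  q_8=2·289+61=639
a_9=1:  p_9=1·8108+3667=11775,  q_9=1·639+289=928
fundamental: x₁=11775, y₁=928  (since 138650625 − 161·861184 = 1)

11775 928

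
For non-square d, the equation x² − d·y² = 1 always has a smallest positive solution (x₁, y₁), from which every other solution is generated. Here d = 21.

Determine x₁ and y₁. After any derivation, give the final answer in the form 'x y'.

55 12

√21 → a₀=4, period (1,1,2,1,1,8); ℓ=6 even so k=5
i=0: a=4 ⇒ p=4, q=1
i=1: a=1 ⇒ p=5, q=1
i=2: a=1 ⇒ p=9, q=2
i=3: a=2 ⇒ p=23, q=5
i=4: a=1 ⇒ p=32, q=7
i=5: a=1 ⇒ p=55, q=12
(x₁, y₁) = (55, 12);  55² − 21·12² = 1 ✓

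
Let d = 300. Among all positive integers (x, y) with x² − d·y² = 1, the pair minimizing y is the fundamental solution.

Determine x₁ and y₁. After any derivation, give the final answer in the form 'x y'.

1351 78

[17; 3,8,3,34] for √300; ℓ=4 ⇒ convergent index 3
k=0  a_k=17  p_k/q_k = 17/1
k=1  a_k=3  p_k/q_k = 52/3
k=2  a_k=8  p_k/q_k = 433/25
k=3  a_k=3  p_k/q_k = 1351/78
→ (1351, 78).  Check: 1351²=1825201, 300·78²=1825200, difference 1.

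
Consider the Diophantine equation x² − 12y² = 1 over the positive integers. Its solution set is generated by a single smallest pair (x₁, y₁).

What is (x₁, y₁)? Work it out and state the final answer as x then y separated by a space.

7 2

√12 → a₀=3, period (2,6); ℓ=2 even so k=1
step 0: (3, 1)  from 3·(1,0) + (0,1)
step 1: (7, 2)  from 2·(3,1) + (1,0)
→ (7, 2).  Check: 7²=49, 12·2²=48, difference 1.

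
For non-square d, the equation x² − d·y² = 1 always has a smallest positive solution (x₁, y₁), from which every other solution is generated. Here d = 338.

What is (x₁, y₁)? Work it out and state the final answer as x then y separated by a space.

√338 = [18; 2,1,1,2,36, …], period ℓ=5 (odd) → k=9
a_0=18:  p_0=18·1+0=18,  q_0=18·0+1=1
a_1=2:  p_1=2·18+1=37,  q_1=2·1+0=2
a_2=1:  p_2=1·37+18=55,  q_2=1·2+1=3
a_3=1:  p_3=1·55+37=92,  q_3=1·3+2=5
…
a_5=36:  p_5=36·239+92=8696,  q_5=36·13+5=473
…
a_8=1:  p_8=1·26327+17631=43958,  q_8=1·1432+959=2391
a_9=2:  p_9=2·43958+26327=114243,  q_9=2·2391+1432=6214
fundamental: x₁=114243, y₁=6214  (since 13051463049 − 338·38613796 = 1)

114243 6214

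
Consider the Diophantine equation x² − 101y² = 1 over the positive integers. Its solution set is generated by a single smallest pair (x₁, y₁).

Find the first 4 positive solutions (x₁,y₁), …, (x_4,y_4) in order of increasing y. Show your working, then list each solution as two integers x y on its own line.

201 20
80801 8040
32481801 3232060
13057603201 1299280080

d=101: √d = [10; 20] (ℓ=1, odd), read p_1/q_1
i=0: a=10 ⇒ p=10, q=1
i=1: a=20 ⇒ p=201, q=20
fundamental: x₁=201, y₁=20  (since 40401 − 101·400 = 1)
(x_2, y_2) = (201·201 + 101·20·20, 201·20 + 20·201) = (80801, 8040)
(x_3, y_3) = (201·80801 + 101·20·8040, 201·8040 + 20·80801) = (32481801, 3232060)
(x_4, y_4) = (201·32481801 + 101·20·3232060, 201·3232060 + 20·32481801) = (13057603201, 1299280080)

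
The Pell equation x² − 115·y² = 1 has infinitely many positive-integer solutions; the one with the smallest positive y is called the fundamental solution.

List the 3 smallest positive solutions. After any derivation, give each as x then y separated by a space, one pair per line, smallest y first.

d=115: √d = [10; 1,2,1,1,1,1,1,2,1,20] (ℓ=10, even), read p_9/q_9
step 0: (10, 1)  from 10·(1,0) + (0,1)
step 1: (11, 1)  from 1·(10,1) + (1,0)
step 2: (32, 3)  from 2·(11,1) + (10,1)
step 3: (43, 4)  from 1·(32,3) + (11,1)
step 4: (75, 7)  from 1·(43,4) + (32,3)
step 5: (118, 11)  from 1·(75,7) + (43,4)
step 6: (193, 18)  from 1·(118,11) + (75,7)
…
step 8: (815, 76)  from 2·(311,29) + (193,18)
step 9: (1126, 105)  from 1·(815,76) + (311,29)
fundamental: x₁=1126, y₁=105  (since 1267876 − 115·11025 = 1)
n=2: (1126,105)∘(1126,105) = (1126·1126+115·105·105, 1126·105+105·1126) = (2535751,236460)
n=3: (2535751,236460)∘(1126,105) = (1126·2535751+115·105·236460, 1126·236460+105·2535751) = (5710510126,532507815)

1126 105
2535751 236460
5710510126 532507815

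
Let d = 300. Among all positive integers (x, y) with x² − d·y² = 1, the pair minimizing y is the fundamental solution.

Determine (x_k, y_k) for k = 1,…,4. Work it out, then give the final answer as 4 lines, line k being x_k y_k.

√300 = [17; 3,8,3,34, …], period ℓ=4 (even) → k=3
k=0  a_k=17  p_k/q_k = 17/1
…
k=2  a_k=8  p_k/q_k = 433/25
k=3  a_k=3  p_k/q_k = 1351/78
→ (1351, 78).  Check: 1351²=1825201, 300·78²=1825200, difference 1.
(1351+78√300)^2 = 3650401 + 210756√300
(1351+78√300)^3 = 9863382151 + 569462634√300
(1351+78√300)^4 = 26650854921601 + 1538687826312√300

1351 78
3650401 210756
9863382151 569462634
26650854921601 1538687826312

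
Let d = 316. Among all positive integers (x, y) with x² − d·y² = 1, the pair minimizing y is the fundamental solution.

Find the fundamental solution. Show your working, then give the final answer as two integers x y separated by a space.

d=316: √d = [17; 1,3,2,8,2,3,1,34] (ℓ=8, even), read p_7/q_7
a_0=17:  p_0=17·1+0=17,  q_0=17·0+1=1
a_1=1:  p_1=1·17+1=18,  q_1=1·1+0=1
…
a_3=2:  p_3=2·71+18=160,  q_3=2·4+1=9
a_4=8:  p_4=8·160+71=1351,  q_4=8·9+4=76
a_5=2:  p_5=2·1351+160=2862,  q_5=2·76+9=161
a_6=3:  p_6=3·2862+1351=9937,  q_6=3·161+76=559
a_7=1:  p_7=1·9937+2862=12799,  q_7=1·559+161=720
→ (12799, 720).  Check: 12799²=163814401, 316·720²=163814400, difference 1.

12799 720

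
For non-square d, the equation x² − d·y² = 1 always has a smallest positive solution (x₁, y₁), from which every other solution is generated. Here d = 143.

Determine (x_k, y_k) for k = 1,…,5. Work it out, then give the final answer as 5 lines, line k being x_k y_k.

[11; 1,22] for √143; ℓ=2 ⇒ convergent index 1
a_0=11:  p_0=11·1+0=11,  q_0=11·0+1=1
a_1=1:  p_1=1·11+1=12,  q_1=1·1+0=1
(x₁, y₁) = (12, 1);  12² − 143·1² = 1 ✓
n=2: (12,1)∘(12,1) = (12·12+143·1·1, 12·1+1·12) = (287,24)
n=3: (287,24)∘(12,1) = (12·287+143·1·24, 12·24+1·287) = (6876,575)
n=4: (6876,575)∘(12,1) = (12·6876+143·1·575, 12·575+1·6876) = (164737,13776)
n=5: (164737,13776)∘(12,1) = (12·164737+143·1·13776, 12·13776+1·164737) = (3946812,330049)

12 1
287 24
6876 575
164737 13776
3946812 330049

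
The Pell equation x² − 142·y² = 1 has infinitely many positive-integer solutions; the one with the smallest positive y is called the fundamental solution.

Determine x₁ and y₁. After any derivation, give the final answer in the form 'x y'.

√142 → a₀=11, period (1,10,1,22); ℓ=4 even so k=3
k=0  a_k=11  p_k/q_k = 11/1
…
k=2  a_k=10  p_k/q_k = 131/11
k=3  a_k=1  p_k/q_k = 143/12
(x₁, y₁) = (143, 12);  143² − 142·12² = 1 ✓

143 12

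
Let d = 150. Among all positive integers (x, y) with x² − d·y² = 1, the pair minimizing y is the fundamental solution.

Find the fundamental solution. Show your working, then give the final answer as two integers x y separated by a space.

√150 → a₀=12, period (4,24); ℓ=2 even so k=1
i=0: a=12 ⇒ p=12, q=1
i=1: a=4 ⇒ p=49, q=4
(x₁, y₁) = (49, 4);  49² − 150·4² = 1 ✓

49 4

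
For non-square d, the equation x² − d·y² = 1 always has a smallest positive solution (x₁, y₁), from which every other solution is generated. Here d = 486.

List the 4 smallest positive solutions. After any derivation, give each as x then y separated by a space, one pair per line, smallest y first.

485 22
470449 21340
456335045 20699778
442644523201 20078763320

√486 → a₀=22, period (22,44); ℓ=2 even so k=1
step 0: (22, 1)  from 22·(1,0) + (0,1)
step 1: (485, 22)  from 22·(22,1) + (1,0)
(x₁, y₁) = (485, 22);  485² − 486·22² = 1 ✓
n=2: (485,22)∘(485,22) = (485·485+486·22·22, 485·22+22·485) = (470449,21340)
n=3: (470449,21340)∘(485,22) = (485·470449+486·22·21340, 485·21340+22·470449) = (456335045,20699778)
n=4: (456335045,20699778)∘(485,22) = (485·456335045+486·22·20699778, 485·20699778+22·456335045) = (442644523201,20078763320)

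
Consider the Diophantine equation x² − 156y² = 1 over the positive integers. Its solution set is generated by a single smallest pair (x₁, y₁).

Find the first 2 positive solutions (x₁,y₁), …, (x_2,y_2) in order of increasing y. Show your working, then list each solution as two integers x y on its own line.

25 2
1249 100

[12; 2,24] for √156; ℓ=2 ⇒ convergent index 1
a_0=12:  p_0=12·1+0=12,  q_0=12·0+1=1
a_1=2:  p_1=2·12+1=25,  q_1=2·1+0=2
fundamental: x₁=25, y₁=2  (since 625 − 156·4 = 1)
(25+2√156)^2 = 1249 + 100√156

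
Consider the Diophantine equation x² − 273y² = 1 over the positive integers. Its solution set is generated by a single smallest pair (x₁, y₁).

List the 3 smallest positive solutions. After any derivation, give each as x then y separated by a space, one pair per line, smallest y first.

727 44
1057057 63976
1536960151 93021060

√273 → a₀=16, period (1,1,10,1,1,32); ℓ=6 even so k=5
k=0  a_k=16  p_k/q_k = 16/1
…
k=2  a_k=1  p_k/q_k = 33/2
k=3  a_k=10  p_k/q_k = 347/21
k=4  a_k=1  p_k/q_k = 380/23
k=5  a_k=1  p_k/q_k = 727/44
→ (727, 44).  Check: 727²=528529, 273·44²=528528, difference 1.
n=2: (727,44)∘(727,44) = (727·727+273·44·44, 727·44+44·727) = (1057057,63976)
n=3: (1057057,63976)∘(727,44) = (727·1057057+273·44·63976, 727·63976+44·1057057) = (1536960151,93021060)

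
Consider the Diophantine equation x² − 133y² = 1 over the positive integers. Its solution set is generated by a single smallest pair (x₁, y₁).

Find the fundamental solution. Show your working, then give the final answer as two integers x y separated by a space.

2588599 224460

√133 = [11; 1,1,7,5,1,…,1,1,22, …], period ℓ=16 (even) → k=15
step 0: (11, 1)  from 11·(1,0) + (0,1)
…
step 2: (23, 2)  from 1·(12,1) + (11,1)
…
step 4: (888, 77)  from 5·(173,15) + (23,2)
…
step 6: (1949, 169)  from 1·(1061,92) + (888,77)
step 7: (3010, 261)  from 1·(1949,169) + (1061,92)
step 8: (7969, 691)  from 2·(3010,261) + (1949,169)
…
step 14: (1378591, 119539)  from 1·(1210008,104921) + (168583,14618)
step 15: (2588599, 224460)  from 1·(1378591,119539) + (1210008,104921)
fundamental: x₁=2588599, y₁=224460  (since 6700844782801 − 133·50382291600 = 1)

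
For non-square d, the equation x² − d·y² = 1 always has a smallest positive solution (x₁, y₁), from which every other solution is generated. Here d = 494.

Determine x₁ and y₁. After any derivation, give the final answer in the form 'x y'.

√494 → a₀=22, period (4,2,2,1,2,1,2,2,4,44); ℓ=10 even so k=9
i=0: a=22 ⇒ p=22, q=1
…
i=2: a=2 ⇒ p=200, q=9
…
i=4: a=1 ⇒ p=689, q=31
i=5: a=2 ⇒ p=1867, q=84
i=6: a=1 ⇒ p=2556, q=115
i=7: a=2 ⇒ p=6979, q=314
i=8: a=2 ⇒ p=16514, q=743
i=9: a=4 ⇒ p=73035, q=3286
fundamental: x₁=73035, y₁=3286  (since 5334111225 − 494·10797796 = 1)

73035 3286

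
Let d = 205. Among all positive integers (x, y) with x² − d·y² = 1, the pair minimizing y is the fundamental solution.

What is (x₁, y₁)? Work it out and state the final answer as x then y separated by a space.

d=205: √d = [14; 3,6,1,4,1,6,3,28] (ℓ=8, even), read p_7/q_7
step 0: (14, 1)  from 14·(1,0) + (0,1)
step 1: (43, 3)  from 3·(14,1) + (1,0)
…
step 6: (12614, 881)  from 6·(1847,129) + (1532,107)
step 7: (39689, 2772)  from 3·(12614,881) + (1847,129)
fundamental: x₁=39689, y₁=2772  (since 1575216721 − 205·7683984 = 1)

39689 2772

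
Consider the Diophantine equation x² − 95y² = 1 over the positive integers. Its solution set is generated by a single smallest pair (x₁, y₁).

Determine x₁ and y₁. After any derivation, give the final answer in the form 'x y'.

[9; 1,2,1,18] for √95; ℓ=4 ⇒ convergent index 3
a_0=9:  p_0=9·1+0=9,  q_0=9·0+1=1
a_1=1:  p_1=1·9+1=10,  q_1=1·1+0=1
a_2=2:  p_2=2·10+9=29,  q_2=2·1+1=3
a_3=1:  p_3=1·29+10=39,  q_3=1·3+1=4
(x₁, y₁) = (39, 4);  39² − 95·4² = 1 ✓

39 4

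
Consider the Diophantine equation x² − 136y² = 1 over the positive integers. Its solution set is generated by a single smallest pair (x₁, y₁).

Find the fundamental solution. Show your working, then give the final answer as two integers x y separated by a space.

35 3

d=136: √d = [11; 1,1,1,22] (ℓ=4, even), read p_3/q_3
step 0: (11, 1)  from 11·(1,0) + (0,1)
…
step 2: (23, 2)  from 1·(12,1) + (11,1)
step 3: (35, 3)  from 1·(23,2) + (12,1)
fundamental: x₁=35, y₁=3  (since 1225 − 136·9 = 1)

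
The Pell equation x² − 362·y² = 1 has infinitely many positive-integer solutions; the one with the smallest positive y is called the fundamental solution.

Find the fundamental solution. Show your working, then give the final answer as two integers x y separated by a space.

d=362: √d = [19; 38] (ℓ=1, odd), read p_1/q_1
a_0=19:  p_0=19·1+0=19,  q_0=19·0+1=1
a_1=38:  p_1=38·19+1=723,  q_1=38·1+0=38
fundamental: x₁=723, y₁=38  (since 522729 − 362·1444 = 1)

723 38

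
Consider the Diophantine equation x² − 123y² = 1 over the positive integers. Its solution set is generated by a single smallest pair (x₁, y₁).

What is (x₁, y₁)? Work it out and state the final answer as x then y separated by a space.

[11; 11,22] for √123; ℓ=2 ⇒ convergent index 1
i=0: a=11 ⇒ p=11, q=1
i=1: a=11 ⇒ p=122, q=11
fundamental: x₁=122, y₁=11  (since 14884 − 123·121 = 1)

122 11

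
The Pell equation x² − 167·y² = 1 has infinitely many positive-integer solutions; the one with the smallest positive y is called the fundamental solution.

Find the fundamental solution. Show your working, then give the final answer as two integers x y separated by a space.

168 13

√167 = [12; 1,11,1,24, …], period ℓ=4 (even) → k=3
step 0: (12, 1)  from 12·(1,0) + (0,1)
step 1: (13, 1)  from 1·(12,1) + (1,0)
step 2: (155, 12)  from 11·(13,1) + (12,1)
step 3: (168, 13)  from 1·(155,12) + (13,1)
fundamental: x₁=168, y₁=13  (since 28224 − 167·169 = 1)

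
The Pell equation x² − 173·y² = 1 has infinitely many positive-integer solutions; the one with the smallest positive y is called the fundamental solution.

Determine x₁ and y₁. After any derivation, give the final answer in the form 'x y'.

√173 → a₀=13, period (6,1,1,6,26); ℓ=5 odd so k=9
step 0: (13, 1)  from 13·(1,0) + (0,1)
…
step 3: (171, 13)  from 1·(92,7) + (79,6)
…
step 5: (29239, 2223)  from 26·(1118,85) + (171,13)
…
step 7: (205791, 15646)  from 1·(176552,13423) + (29239,2223)
step 8: (382343, 29069)  from 1·(205791,15646) + (176552,13423)
step 9: (2499849, 190060)  from 6·(382343,29069) + (205791,15646)
fundamental: x₁=2499849, y₁=190060  (since 6249245022801 − 173·36122803600 = 1)

2499849 190060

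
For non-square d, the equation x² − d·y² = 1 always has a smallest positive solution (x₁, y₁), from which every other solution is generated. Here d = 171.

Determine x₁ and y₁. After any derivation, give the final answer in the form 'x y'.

√171 = [13; 13,26, …], period ℓ=2 (even) → k=1
k=0  a_k=13  p_k/q_k = 13/1
k=1  a_k=13  p_k/q_k = 170/13
(x₁, y₁) = (170, 13);  170² − 171·13² = 1 ✓

170 13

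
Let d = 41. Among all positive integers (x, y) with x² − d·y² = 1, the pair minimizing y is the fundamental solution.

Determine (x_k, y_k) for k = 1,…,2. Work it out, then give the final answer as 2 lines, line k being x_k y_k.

2049 320
8396801 1311360

[6; 2,2,12] for √41; ℓ=3 ⇒ convergent index 5
i=0: a=6 ⇒ p=6, q=1
i=1: a=2 ⇒ p=13, q=2
i=2: a=2 ⇒ p=32, q=5
…
i=4: a=2 ⇒ p=826, q=129
i=5: a=2 ⇒ p=2049, q=320
→ (2049, 320).  Check: 2049²=4198401, 41·320²=4198400, difference 1.
(2049+320√41)^2 = 8396801 + 1311360√41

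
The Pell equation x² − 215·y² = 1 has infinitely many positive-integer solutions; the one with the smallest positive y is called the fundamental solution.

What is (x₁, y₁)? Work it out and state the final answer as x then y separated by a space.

44 3

d=215: √d = [14; 1,1,1,28] (ℓ=4, even), read p_3/q_3
a_0=14:  p_0=14·1+0=14,  q_0=14·0+1=1
…
a_2=1:  p_2=1·15+14=29,  q_2=1·1+1=2
a_3=1:  p_3=1·29+15=44,  q_3=1·2+1=3
→ (44, 3).  Check: 44²=1936, 215·3²=1935, difference 1.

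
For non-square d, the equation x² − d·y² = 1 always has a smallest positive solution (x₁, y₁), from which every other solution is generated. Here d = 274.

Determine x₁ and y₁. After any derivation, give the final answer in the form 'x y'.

3959299 239190

[16; 1,1,4,4,1,1,32] for √274; ℓ=7 ⇒ convergent index 13
a_0=16:  p_0=16·1+0=16,  q_0=16·0+1=1
a_1=1:  p_1=1·16+1=17,  q_1=1·1+0=1
a_2=1:  p_2=1·17+16=33,  q_2=1·1+1=2
a_3=4:  p_3=4·33+17=149,  q_3=4·2+1=9
a_4=4:  p_4=4·149+33=629,  q_4=4·9+2=38
a_5=1:  p_5=1·629+149=778,  q_5=1·38+9=47
a_6=1:  p_6=1·778+629=1407,  q_6=1·47+38=85
a_7=32:  p_7=32·1407+778=45802,  q_7=32·85+47=2767
a_8=1:  p_8=1·45802+1407=47209,  q_8=1·2767+85=2852
a_9=1:  p_9=1·47209+45802=93011,  q_9=1·2852+2767=5619
…
a_11=4:  p_11=4·419253+93011=1770023,  q_11=4·25328+5619=106931
a_12=1:  p_12=1·1770023+419253=2189276,  q_12=1·106931+25328=132259
a_13=1:  p_13=1·2189276+1770023=3959299,  q_13=1·132259+106931=239190
(x₁, y₁) = (3959299, 239190);  3959299² − 274·239190² = 1 ✓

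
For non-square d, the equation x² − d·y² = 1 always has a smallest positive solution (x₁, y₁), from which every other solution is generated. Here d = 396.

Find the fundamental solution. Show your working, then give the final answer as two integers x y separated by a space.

199 10

d=396: √d = [19; 1,8,1,38] (ℓ=4, even), read p_3/q_3
step 0: (19, 1)  from 19·(1,0) + (0,1)
step 1: (20, 1)  from 1·(19,1) + (1,0)
step 2: (179, 9)  from 8·(20,1) + (19,1)
step 3: (199, 10)  from 1·(179,9) + (20,1)
(x₁, y₁) = (199, 10);  199² − 396·10² = 1 ✓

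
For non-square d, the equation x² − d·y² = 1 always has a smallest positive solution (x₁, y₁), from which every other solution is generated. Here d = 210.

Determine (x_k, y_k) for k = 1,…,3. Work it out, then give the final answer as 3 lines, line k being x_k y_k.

d=210: √d = [14; 2,28] (ℓ=2, even), read p_1/q_1
k=0  a_k=14  p_k/q_k = 14/1
k=1  a_k=2  p_k/q_k = 29/2
(x₁, y₁) = (29, 2);  29² − 210·2² = 1 ✓
n=2: (29,2)∘(29,2) = (29·29+210·2·2, 29·2+2·29) = (1681,116)
n=3: (1681,116)∘(29,2) = (29·1681+210·2·116, 29·116+2·1681) = (97469,6726)

29 2
1681 116
97469 6726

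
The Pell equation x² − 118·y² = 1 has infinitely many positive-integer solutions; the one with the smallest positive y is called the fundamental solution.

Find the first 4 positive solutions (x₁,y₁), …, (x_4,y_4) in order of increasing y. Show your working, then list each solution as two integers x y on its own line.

306917 28254
188396089777 17343265836
115643925371868101 10645886241146970
70986173286526887819457 6534806934930865917144

√118 → a₀=10, period (1,6,3,2,10,2,3,6,1,20); ℓ=10 even so k=9
step 0: (10, 1)  from 10·(1,0) + (0,1)
step 1: (11, 1)  from 1·(10,1) + (1,0)
step 2: (76, 7)  from 6·(11,1) + (10,1)
step 3: (239, 22)  from 3·(76,7) + (11,1)
step 4: (554, 51)  from 2·(239,22) + (76,7)
step 5: (5779, 532)  from 10·(554,51) + (239,22)
step 6: (12112, 1115)  from 2·(5779,532) + (554,51)
step 7: (42115, 3877)  from 3·(12112,1115) + (5779,532)
step 8: (264802, 24377)  from 6·(42115,3877) + (12112,1115)
step 9: (306917, 28254)  from 1·(264802,24377) + (42115,3877)
fundamental: x₁=306917, y₁=28254  (since 94198044889 − 118·798288516 = 1)
(x_2, y_2) = (306917·306917 + 118·28254·28254, 306917·28254 + 28254·306917) = (188396089777, 17343265836)
(x_3, y_3) = (306917·188396089777 + 118·28254·17343265836, 306917·17343265836 + 28254·188396089777) = (115643925371868101, 10645886241146970)
(x_4, y_4) = (306917·115643925371868101 + 118·28254·10645886241146970, 306917·10645886241146970 + 28254·115643925371868101) = (70986173286526887819457, 6534806934930865917144)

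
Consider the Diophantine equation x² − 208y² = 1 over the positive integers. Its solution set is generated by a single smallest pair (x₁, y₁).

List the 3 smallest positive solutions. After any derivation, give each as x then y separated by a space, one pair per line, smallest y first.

649 45
842401 58410
1093435849 75816135

d=208: √d = [14; 2,2,1,2,2,28] (ℓ=6, even), read p_5/q_5
a_0=14:  p_0=14·1+0=14,  q_0=14·0+1=1
…
a_3=1:  p_3=1·72+29=101,  q_3=1·5+2=7
a_4=2:  p_4=2·101+72=274,  q_4=2·7+5=19
a_5=2:  p_5=2·274+101=649,  q_5=2·19+7=45
fundamental: x₁=649, y₁=45  (since 421201 − 208·2025 = 1)
(649+45√208)^2 = 842401 + 58410√208
(649+45√208)^3 = 1093435849 + 75816135√208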